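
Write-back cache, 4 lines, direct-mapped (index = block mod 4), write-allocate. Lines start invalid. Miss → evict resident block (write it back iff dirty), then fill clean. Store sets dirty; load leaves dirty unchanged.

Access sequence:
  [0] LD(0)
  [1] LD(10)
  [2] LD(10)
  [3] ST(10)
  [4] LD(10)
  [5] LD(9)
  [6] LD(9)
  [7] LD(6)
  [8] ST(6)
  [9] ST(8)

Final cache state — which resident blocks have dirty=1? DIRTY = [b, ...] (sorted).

DIRTY = [6, 8]

0: R B0 -> L0 miss  d=-]
1: R B10 -> L2 miss  d=-]
2: R B10 -> L2 hit  d=-]
3: W B10 -> L2 hit  d=D]
4: R B10 -> L2 hit  d=D]
5: R B9 -> L1 miss  d=-]
6: R B9 -> L1 hit  d=-]
7: R B6 -> L2 miss wb->B10  d=-]
8: W B6 -> L2 hit  d=D]
9: W B8 -> L0 miss  d=D]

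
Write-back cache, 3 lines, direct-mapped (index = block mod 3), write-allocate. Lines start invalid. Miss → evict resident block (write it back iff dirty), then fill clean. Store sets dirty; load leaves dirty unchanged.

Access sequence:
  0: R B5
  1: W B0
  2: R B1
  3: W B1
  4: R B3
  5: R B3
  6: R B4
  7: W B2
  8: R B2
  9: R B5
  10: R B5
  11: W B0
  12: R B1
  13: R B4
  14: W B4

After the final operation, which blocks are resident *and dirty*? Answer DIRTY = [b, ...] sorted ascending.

  0 | R B5 → L2 miss [-]
  1 | W B0 → L0 miss [D]
  2 | R B1 → L1 miss [-]
  3 | W B1 → L1 hit [D]
  4 | R B3 → L0 miss wb→B0 [-]
  5 | R B3 → L0 hit [-]
  6 | R B4 → L1 miss wb→B1 [-]
  7 | W B2 → L2 miss [D]
  8 | R B2 → L2 hit [D]
  9 | R B5 → L2 miss wb→B2 [-]
  10 | R B5 → L2 hit [-]
  11 | W B0 → L0 miss [D]
  12 | R B1 → L1 miss [-]
  13 | R B4 → L1 miss [-]
  14 | W B4 → L1 hit [D]

DIRTY = [0, 4]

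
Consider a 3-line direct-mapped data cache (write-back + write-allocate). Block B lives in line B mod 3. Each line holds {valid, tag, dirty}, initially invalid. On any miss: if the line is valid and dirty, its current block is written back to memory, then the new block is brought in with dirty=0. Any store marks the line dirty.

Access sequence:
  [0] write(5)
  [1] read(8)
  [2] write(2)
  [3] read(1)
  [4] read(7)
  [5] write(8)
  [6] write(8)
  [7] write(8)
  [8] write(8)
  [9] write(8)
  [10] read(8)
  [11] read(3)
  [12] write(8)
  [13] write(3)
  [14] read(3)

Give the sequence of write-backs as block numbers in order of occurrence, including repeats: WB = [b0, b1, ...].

0: W B5 -> L2 miss  d=D]
1: R B8 -> L2 miss wb->B5  d=-]
2: W B2 -> L2 miss  d=D]
3: R B1 -> L1 miss  d=-]
4: R B7 -> L1 miss  d=-]
5: W B8 -> L2 miss wb->B2  d=D]
6: W B8 -> L2 hit  d=D]
7: W B8 -> L2 hit  d=D]
8: W B8 -> L2 hit  d=D]
9: W B8 -> L2 hit  d=D]
10: R B8 -> L2 hit  d=D]
11: R B3 -> L0 miss  d=-]
12: W B8 -> L2 hit  d=D]
13: W B3 -> L0 hit  d=D]
14: R B3 -> L0 hit  d=D]

WB = [5, 2]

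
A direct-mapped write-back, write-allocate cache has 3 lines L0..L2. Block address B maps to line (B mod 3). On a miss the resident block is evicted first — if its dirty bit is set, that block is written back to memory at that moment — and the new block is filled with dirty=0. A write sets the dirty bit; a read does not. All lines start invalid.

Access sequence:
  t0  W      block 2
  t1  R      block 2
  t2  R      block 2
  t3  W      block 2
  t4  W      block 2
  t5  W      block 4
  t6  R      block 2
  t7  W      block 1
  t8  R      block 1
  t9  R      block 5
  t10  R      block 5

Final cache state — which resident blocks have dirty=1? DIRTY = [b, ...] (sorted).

DIRTY = [1]

0: W B2 → L2 miss [D]
1: R B2 → L2 hit [D]
2: R B2 → L2 hit [D]
3: W B2 → L2 hit [D]
4: W B2 → L2 hit [D]
5: W B4 → L1 miss [D]
6: R B2 → L2 hit [D]
7: W B1 → L1 miss wb→B4 [D]
8: R B1 → L1 hit [D]
9: R B5 → L2 miss wb→B2 [-]
10: R B5 → L2 hit [-]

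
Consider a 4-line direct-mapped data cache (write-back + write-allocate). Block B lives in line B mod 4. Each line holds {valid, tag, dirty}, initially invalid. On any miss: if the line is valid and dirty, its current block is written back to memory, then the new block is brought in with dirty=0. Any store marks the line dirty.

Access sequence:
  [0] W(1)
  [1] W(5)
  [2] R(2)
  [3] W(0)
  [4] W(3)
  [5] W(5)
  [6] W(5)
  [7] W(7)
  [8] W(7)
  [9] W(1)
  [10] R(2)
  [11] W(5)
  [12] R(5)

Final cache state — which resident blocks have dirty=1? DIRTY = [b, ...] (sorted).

DIRTY = [0, 5, 7]

  0 | W B1 → L1 miss [D]
  1 | W B5 → L1 miss wb→B1 [D]
  2 | R B2 → L2 miss [-]
  3 | W B0 → L0 miss [D]
  4 | W B3 → L3 miss [D]
  5 | W B5 → L1 hit [D]
  6 | W B5 → L1 hit [D]
  7 | W B7 → L3 miss wb→B3 [D]
  8 | W B7 → L3 hit [D]
  9 | W B1 → L1 miss wb→B5 [D]
  10 | R B2 → L2 hit [-]
  11 | W B5 → L1 miss wb→B1 [D]
  12 | R B5 → L1 hit [D]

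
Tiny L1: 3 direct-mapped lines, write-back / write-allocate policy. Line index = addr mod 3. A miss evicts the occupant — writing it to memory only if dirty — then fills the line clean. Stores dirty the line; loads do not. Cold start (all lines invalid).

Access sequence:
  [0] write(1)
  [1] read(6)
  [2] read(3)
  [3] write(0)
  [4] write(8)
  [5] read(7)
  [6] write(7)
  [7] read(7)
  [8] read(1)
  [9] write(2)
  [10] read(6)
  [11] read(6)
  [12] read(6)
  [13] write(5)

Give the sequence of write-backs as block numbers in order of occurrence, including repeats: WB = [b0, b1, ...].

0: W B1 → L1 miss [D]
1: R B6 → L0 miss [-]
2: R B3 → L0 miss [-]
3: W B0 → L0 miss [D]
4: W B8 → L2 miss [D]
5: R B7 → L1 miss wb→B1 [-]
6: W B7 → L1 hit [D]
7: R B7 → L1 hit [D]
8: R B1 → L1 miss wb→B7 [-]
9: W B2 → L2 miss wb→B8 [D]
10: R B6 → L0 miss wb→B0 [-]
11: R B6 → L0 hit [-]
12: R B6 → L0 hit [-]
13: W B5 → L2 miss wb→B2 [D]

WB = [1, 7, 8, 0, 2]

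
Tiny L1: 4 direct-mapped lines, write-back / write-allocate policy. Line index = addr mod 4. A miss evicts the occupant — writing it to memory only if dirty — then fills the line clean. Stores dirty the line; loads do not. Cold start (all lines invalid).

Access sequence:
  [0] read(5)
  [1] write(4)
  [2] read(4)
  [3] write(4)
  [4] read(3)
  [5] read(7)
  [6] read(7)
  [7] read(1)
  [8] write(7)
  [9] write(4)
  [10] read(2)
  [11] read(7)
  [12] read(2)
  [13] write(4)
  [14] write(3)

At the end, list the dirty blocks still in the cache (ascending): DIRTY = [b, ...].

0: R B5 → L1 miss [-]
1: W B4 → L0 miss [D]
2: R B4 → L0 hit [D]
3: W B4 → L0 hit [D]
4: R B3 → L3 miss [-]
5: R B7 → L3 miss [-]
6: R B7 → L3 hit [-]
7: R B1 → L1 miss [-]
8: W B7 → L3 hit [D]
9: W B4 → L0 hit [D]
10: R B2 → L2 miss [-]
11: R B7 → L3 hit [D]
12: R B2 → L2 hit [-]
13: W B4 → L0 hit [D]
14: W B3 → L3 miss wb→B7 [D]

DIRTY = [3, 4]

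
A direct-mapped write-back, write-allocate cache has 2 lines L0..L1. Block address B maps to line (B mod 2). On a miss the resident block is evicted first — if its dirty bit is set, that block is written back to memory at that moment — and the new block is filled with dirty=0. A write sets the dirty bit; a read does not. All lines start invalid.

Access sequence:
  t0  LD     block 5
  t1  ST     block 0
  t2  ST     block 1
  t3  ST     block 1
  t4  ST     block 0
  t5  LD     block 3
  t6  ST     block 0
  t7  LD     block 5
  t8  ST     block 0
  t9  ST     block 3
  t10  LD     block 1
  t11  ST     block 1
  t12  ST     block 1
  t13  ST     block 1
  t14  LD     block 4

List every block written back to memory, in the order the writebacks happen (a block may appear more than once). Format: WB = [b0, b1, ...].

WB = [1, 3, 0]

0: R B5 -> L1 miss  d=-]
1: W B0 -> L0 miss  d=D]
2: W B1 -> L1 miss  d=D]
3: W B1 -> L1 hit  d=D]
4: W B0 -> L0 hit  d=D]
5: R B3 -> L1 miss wb->B1  d=-]
6: W B0 -> L0 hit  d=D]
7: R B5 -> L1 miss  d=-]
8: W B0 -> L0 hit  d=D]
9: W B3 -> L1 miss  d=D]
10: R B1 -> L1 miss wb->B3  d=-]
11: W B1 -> L1 hit  d=D]
12: W B1 -> L1 hit  d=D]
13: W B1 -> L1 hit  d=D]
14: R B4 -> L0 miss wb->B0  d=-]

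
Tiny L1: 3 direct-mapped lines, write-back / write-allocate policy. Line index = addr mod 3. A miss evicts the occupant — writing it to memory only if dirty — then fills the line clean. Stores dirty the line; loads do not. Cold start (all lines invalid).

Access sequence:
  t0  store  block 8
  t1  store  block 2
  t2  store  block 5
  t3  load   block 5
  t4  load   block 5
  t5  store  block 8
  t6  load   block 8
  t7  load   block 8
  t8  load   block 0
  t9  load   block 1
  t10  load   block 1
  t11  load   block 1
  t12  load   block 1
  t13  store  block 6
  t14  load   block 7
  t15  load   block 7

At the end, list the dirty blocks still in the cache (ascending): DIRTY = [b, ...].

0: W B8 → L2 miss [D]
1: W B2 → L2 miss wb→B8 [D]
2: W B5 → L2 miss wb→B2 [D]
3: R B5 → L2 hit [D]
4: R B5 → L2 hit [D]
5: W B8 → L2 miss wb→B5 [D]
6: R B8 → L2 hit [D]
7: R B8 → L2 hit [D]
8: R B0 → L0 miss [-]
9: R B1 → L1 miss [-]
10: R B1 → L1 hit [-]
11: R B1 → L1 hit [-]
12: R B1 → L1 hit [-]
13: W B6 → L0 miss [D]
14: R B7 → L1 miss [-]
15: R B7 → L1 hit [-]

DIRTY = [6, 8]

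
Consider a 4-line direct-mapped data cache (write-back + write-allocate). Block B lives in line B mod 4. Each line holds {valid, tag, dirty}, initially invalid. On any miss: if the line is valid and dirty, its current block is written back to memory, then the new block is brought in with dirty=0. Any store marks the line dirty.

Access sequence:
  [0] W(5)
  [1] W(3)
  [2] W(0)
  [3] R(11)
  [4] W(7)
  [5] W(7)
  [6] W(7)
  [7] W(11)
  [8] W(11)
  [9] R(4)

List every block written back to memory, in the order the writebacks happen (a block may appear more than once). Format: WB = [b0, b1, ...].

0: W B5 → L1 miss [D]
1: W B3 → L3 miss [D]
2: W B0 → L0 miss [D]
3: R B11 → L3 miss wb→B3 [-]
4: W B7 → L3 miss [D]
5: W B7 → L3 hit [D]
6: W B7 → L3 hit [D]
7: W B11 → L3 miss wb→B7 [D]
8: W B11 → L3 hit [D]
9: R B4 → L0 miss wb→B0 [-]

WB = [3, 7, 0]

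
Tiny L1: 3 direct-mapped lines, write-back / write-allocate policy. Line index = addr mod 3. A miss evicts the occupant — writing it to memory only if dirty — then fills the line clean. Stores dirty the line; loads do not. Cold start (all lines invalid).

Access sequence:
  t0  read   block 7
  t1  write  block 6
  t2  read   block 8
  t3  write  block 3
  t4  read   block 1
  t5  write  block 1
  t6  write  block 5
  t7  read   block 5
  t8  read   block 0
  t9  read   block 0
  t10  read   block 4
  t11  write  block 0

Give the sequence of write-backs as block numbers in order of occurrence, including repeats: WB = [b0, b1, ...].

  0 | R B7 → L1 miss [-]
  1 | W B6 → L0 miss [D]
  2 | R B8 → L2 miss [-]
  3 | W B3 → L0 miss wb→B6 [D]
  4 | R B1 → L1 miss [-]
  5 | W B1 → L1 hit [D]
  6 | W B5 → L2 miss [D]
  7 | R B5 → L2 hit [D]
  8 | R B0 → L0 miss wb→B3 [-]
  9 | R B0 → L0 hit [-]
  10 | R B4 → L1 miss wb→B1 [-]
  11 | W B0 → L0 hit [D]

WB = [6, 3, 1]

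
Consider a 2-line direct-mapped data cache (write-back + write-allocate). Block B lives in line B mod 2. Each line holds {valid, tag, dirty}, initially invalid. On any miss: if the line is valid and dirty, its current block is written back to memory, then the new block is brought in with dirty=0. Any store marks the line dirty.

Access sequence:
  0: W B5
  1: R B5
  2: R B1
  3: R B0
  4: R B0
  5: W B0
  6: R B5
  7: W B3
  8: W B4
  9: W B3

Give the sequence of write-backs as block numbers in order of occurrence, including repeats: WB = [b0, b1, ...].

WB = [5, 0]

0: W B5 → L1 miss [D]
1: R B5 → L1 hit [D]
2: R B1 → L1 miss wb→B5 [-]
3: R B0 → L0 miss [-]
4: R B0 → L0 hit [-]
5: W B0 → L0 hit [D]
6: R B5 → L1 miss [-]
7: W B3 → L1 miss [D]
8: W B4 → L0 miss wb→B0 [D]
9: W B3 → L1 hit [D]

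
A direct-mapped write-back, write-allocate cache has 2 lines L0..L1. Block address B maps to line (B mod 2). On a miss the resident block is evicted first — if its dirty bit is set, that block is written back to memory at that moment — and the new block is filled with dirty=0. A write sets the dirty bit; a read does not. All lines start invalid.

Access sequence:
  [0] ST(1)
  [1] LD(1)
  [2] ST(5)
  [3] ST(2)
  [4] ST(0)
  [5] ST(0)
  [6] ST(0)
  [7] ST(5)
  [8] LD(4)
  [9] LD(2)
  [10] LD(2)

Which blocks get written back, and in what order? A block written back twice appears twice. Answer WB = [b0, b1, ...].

0: W B1 → L1 miss [D]
1: R B1 → L1 hit [D]
2: W B5 → L1 miss wb→B1 [D]
3: W B2 → L0 miss [D]
4: W B0 → L0 miss wb→B2 [D]
5: W B0 → L0 hit [D]
6: W B0 → L0 hit [D]
7: W B5 → L1 hit [D]
8: R B4 → L0 miss wb→B0 [-]
9: R B2 → L0 miss [-]
10: R B2 → L0 hit [-]

WB = [1, 2, 0]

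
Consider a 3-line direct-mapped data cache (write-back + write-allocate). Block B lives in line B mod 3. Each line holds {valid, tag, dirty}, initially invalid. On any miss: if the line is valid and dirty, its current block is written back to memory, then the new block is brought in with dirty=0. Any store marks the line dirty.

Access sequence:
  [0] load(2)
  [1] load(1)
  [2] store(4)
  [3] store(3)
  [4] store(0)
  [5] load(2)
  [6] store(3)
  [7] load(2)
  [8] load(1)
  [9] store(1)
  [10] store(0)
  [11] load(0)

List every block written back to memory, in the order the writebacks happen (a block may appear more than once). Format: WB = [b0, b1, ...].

WB = [3, 0, 4, 3]

0: R B2 → L2 miss [-]
1: R B1 → L1 miss [-]
2: W B4 → L1 miss [D]
3: W B3 → L0 miss [D]
4: W B0 → L0 miss wb→B3 [D]
5: R B2 → L2 hit [-]
6: W B3 → L0 miss wb→B0 [D]
7: R B2 → L2 hit [-]
8: R B1 → L1 miss wb→B4 [-]
9: W B1 → L1 hit [D]
10: W B0 → L0 miss wb→B3 [D]
11: R B0 → L0 hit [D]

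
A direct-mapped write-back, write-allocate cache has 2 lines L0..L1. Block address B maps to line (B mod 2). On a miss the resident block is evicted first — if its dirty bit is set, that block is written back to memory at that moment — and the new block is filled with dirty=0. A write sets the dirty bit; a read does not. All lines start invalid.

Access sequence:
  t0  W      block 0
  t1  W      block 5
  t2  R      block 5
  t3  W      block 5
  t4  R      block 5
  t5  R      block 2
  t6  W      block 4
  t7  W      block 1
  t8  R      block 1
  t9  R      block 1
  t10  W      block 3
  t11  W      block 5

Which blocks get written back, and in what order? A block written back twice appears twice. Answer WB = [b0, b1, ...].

  0 | W B0 → L0 miss [D]
  1 | W B5 → L1 miss [D]
  2 | R B5 → L1 hit [D]
  3 | W B5 → L1 hit [D]
  4 | R B5 → L1 hit [D]
  5 | R B2 → L0 miss wb→B0 [-]
  6 | W B4 → L0 miss [D]
  7 | W B1 → L1 miss wb→B5 [D]
  8 | R B1 → L1 hit [D]
  9 | R B1 → L1 hit [D]
  10 | W B3 → L1 miss wb→B1 [D]
  11 | W B5 → L1 miss wb→B3 [D]

WB = [0, 5, 1, 3]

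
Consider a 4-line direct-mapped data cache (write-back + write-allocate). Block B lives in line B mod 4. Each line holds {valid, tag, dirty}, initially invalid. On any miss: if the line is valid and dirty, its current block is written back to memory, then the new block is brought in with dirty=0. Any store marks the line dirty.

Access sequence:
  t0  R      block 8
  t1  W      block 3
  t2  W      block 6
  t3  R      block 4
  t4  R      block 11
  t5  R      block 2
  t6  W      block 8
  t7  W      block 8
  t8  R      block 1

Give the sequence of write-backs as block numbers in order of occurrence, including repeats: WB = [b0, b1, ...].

WB = [3, 6]

0: R B8 → L0 miss [-]
1: W B3 → L3 miss [D]
2: W B6 → L2 miss [D]
3: R B4 → L0 miss [-]
4: R B11 → L3 miss wb→B3 [-]
5: R B2 → L2 miss wb→B6 [-]
6: W B8 → L0 miss [D]
7: W B8 → L0 hit [D]
8: R B1 → L1 miss [-]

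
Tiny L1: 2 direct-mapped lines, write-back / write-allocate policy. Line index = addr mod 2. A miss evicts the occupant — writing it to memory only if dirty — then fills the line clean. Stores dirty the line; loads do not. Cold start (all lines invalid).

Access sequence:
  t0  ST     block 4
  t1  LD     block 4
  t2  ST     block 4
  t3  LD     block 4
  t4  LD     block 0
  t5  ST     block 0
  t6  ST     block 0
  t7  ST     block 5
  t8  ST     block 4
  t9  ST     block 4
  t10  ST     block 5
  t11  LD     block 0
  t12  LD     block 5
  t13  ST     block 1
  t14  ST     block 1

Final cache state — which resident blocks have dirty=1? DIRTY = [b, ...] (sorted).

  0 | W B4 → L0 miss [D]
  1 | R B4 → L0 hit [D]
  2 | W B4 → L0 hit [D]
  3 | R B4 → L0 hit [D]
  4 | R B0 → L0 miss wb→B4 [-]
  5 | W B0 → L0 hit [D]
  6 | W B0 → L0 hit [D]
  7 | W B5 → L1 miss [D]
  8 | W B4 → L0 miss wb→B0 [D]
  9 | W B4 → L0 hit [D]
  10 | W B5 → L1 hit [D]
  11 | R B0 → L0 miss wb→B4 [-]
  12 | R B5 → L1 hit [D]
  13 | W B1 → L1 miss wb→B5 [D]
  14 | W B1 → L1 hit [D]

DIRTY = [1]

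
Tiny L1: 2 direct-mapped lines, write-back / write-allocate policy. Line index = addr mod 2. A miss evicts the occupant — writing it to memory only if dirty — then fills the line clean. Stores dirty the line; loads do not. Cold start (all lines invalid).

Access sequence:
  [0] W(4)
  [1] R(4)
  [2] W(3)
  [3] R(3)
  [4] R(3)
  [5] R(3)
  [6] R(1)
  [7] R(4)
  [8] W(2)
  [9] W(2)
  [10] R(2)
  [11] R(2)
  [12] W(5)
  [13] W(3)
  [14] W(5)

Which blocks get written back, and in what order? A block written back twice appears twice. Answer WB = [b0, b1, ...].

0: W B4 -> L0 miss  d=D]
1: R B4 -> L0 hit  d=D]
2: W B3 -> L1 miss  d=D]
3: R B3 -> L1 hit  d=D]
4: R B3 -> L1 hit  d=D]
5: R B3 -> L1 hit  d=D]
6: R B1 -> L1 miss wb->B3  d=-]
7: R B4 -> L0 hit  d=D]
8: W B2 -> L0 miss wb->B4  d=D]
9: W B2 -> L0 hit  d=D]
10: R B2 -> L0 hit  d=D]
11: R B2 -> L0 hit  d=D]
12: W B5 -> L1 miss  d=D]
13: W B3 -> L1 miss wb->B5  d=D]
14: W B5 -> L1 miss wb->B3  d=D]

WB = [3, 4, 5, 3]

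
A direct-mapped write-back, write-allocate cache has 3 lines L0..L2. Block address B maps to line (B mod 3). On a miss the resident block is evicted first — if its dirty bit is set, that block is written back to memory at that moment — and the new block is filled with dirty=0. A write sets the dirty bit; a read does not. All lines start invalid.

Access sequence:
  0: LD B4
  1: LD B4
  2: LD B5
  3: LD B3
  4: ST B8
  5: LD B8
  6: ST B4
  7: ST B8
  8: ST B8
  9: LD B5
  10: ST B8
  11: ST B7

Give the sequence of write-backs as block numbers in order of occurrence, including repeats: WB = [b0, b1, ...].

  0 | R B4 → L1 miss [-]
  1 | R B4 → L1 hit [-]
  2 | R B5 → L2 miss [-]
  3 | R B3 → L0 miss [-]
  4 | W B8 → L2 miss [D]
  5 | R B8 → L2 hit [D]
  6 | W B4 → L1 hit [D]
  7 | W B8 → L2 hit [D]
  8 | W B8 → L2 hit [D]
  9 | R B5 → L2 miss wb→B8 [-]
  10 | W B8 → L2 miss [D]
  11 | W B7 → L1 miss wb→B4 [D]

WB = [8, 4]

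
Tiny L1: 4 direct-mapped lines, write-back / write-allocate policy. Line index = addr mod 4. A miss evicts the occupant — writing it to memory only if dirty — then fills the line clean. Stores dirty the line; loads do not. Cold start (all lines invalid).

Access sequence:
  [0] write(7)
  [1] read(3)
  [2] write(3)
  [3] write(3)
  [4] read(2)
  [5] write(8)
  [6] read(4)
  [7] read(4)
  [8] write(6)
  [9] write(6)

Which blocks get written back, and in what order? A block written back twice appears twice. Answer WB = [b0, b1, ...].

  0 | W B7 → L3 miss [D]
  1 | R B3 → L3 miss wb→B7 [-]
  2 | W B3 → L3 hit [D]
  3 | W B3 → L3 hit [D]
  4 | R B2 → L2 miss [-]
  5 | W B8 → L0 miss [D]
  6 | R B4 → L0 miss wb→B8 [-]
  7 | R B4 → L0 hit [-]
  8 | W B6 → L2 miss [D]
  9 | W B6 → L2 hit [D]

WB = [7, 8]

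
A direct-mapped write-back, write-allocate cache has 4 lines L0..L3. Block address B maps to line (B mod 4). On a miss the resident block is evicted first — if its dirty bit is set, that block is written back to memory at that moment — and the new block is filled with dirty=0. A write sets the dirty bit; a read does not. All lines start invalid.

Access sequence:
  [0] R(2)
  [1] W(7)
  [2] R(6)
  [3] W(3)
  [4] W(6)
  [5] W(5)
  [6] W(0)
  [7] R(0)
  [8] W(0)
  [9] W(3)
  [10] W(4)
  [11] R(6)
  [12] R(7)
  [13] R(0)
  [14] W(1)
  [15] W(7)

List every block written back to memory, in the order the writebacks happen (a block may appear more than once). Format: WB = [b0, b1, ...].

WB = [7, 0, 3, 4, 5]

  0 | R B2 → L2 miss [-]
  1 | W B7 → L3 miss [D]
  2 | R B6 → L2 miss [-]
  3 | W B3 → L3 miss wb→B7 [D]
  4 | W B6 → L2 hit [D]
  5 | W B5 → L1 miss [D]
  6 | W B0 → L0 miss [D]
  7 | R B0 → L0 hit [D]
  8 | W B0 → L0 hit [D]
  9 | W B3 → L3 hit [D]
  10 | W B4 → L0 miss wb→B0 [D]
  11 | R B6 → L2 hit [D]
  12 | R B7 → L3 miss wb→B3 [-]
  13 | R B0 → L0 miss wb→B4 [-]
  14 | W B1 → L1 miss wb→B5 [D]
  15 | W B7 → L3 hit [D]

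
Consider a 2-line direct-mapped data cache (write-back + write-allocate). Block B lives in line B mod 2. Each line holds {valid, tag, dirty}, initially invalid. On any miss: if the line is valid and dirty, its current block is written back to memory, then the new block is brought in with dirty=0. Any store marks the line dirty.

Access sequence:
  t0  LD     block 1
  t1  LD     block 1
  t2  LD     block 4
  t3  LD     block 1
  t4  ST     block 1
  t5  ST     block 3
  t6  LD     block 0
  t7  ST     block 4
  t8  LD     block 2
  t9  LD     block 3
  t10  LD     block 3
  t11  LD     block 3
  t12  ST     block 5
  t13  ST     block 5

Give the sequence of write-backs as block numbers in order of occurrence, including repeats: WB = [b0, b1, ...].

0: R B1 -> L1 miss  d=-]
1: R B1 -> L1 hit  d=-]
2: R B4 -> L0 miss  d=-]
3: R B1 -> L1 hit  d=-]
4: W B1 -> L1 hit  d=D]
5: W B3 -> L1 miss wb->B1  d=D]
6: R B0 -> L0 miss  d=-]
7: W B4 -> L0 miss  d=D]
8: R B2 -> L0 miss wb->B4  d=-]
9: R B3 -> L1 hit  d=D]
10: R B3 -> L1 hit  d=D]
11: R B3 -> L1 hit  d=D]
12: W B5 -> L1 miss wb->B3  d=D]
13: W B5 -> L1 hit  d=D]

WB = [1, 4, 3]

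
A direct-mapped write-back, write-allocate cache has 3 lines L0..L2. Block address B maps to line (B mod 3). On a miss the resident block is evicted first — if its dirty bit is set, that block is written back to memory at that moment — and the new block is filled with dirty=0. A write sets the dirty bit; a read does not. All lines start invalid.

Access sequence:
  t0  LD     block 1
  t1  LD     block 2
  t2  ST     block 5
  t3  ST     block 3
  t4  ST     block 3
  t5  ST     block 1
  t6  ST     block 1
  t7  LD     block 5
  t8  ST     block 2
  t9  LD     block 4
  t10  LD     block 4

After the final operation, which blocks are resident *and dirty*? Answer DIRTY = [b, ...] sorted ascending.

0: R B1 -> L1 miss  d=-]
1: R B2 -> L2 miss  d=-]
2: W B5 -> L2 miss  d=D]
3: W B3 -> L0 miss  d=D]
4: W B3 -> L0 hit  d=D]
5: W B1 -> L1 hit  d=D]
6: W B1 -> L1 hit  d=D]
7: R B5 -> L2 hit  d=D]
8: W B2 -> L2 miss wb->B5  d=D]
9: R B4 -> L1 miss wb->B1  d=-]
10: R B4 -> L1 hit  d=-]

DIRTY = [2, 3]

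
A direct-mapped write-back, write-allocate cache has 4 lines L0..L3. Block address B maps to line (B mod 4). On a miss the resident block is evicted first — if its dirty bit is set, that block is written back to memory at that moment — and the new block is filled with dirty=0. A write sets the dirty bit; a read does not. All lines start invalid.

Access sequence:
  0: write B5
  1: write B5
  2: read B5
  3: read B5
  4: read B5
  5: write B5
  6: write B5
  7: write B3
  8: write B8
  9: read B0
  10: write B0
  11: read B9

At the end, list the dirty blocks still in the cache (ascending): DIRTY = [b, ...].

DIRTY = [0, 3]

0: W B5 → L1 miss [D]
1: W B5 → L1 hit [D]
2: R B5 → L1 hit [D]
3: R B5 → L1 hit [D]
4: R B5 → L1 hit [D]
5: W B5 → L1 hit [D]
6: W B5 → L1 hit [D]
7: W B3 → L3 miss [D]
8: W B8 → L0 miss [D]
9: R B0 → L0 miss wb→B8 [-]
10: W B0 → L0 hit [D]
11: R B9 → L1 miss wb→B5 [-]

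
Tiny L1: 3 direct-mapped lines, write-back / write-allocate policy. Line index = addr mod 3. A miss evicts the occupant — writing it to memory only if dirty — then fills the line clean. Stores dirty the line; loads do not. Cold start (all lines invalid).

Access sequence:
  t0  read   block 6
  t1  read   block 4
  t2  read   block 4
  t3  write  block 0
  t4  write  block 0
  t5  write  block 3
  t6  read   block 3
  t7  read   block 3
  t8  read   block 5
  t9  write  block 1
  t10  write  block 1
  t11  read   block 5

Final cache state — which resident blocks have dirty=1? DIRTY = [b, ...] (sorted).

0: R B6 -> L0 miss  d=-]
1: R B4 -> L1 miss  d=-]
2: R B4 -> L1 hit  d=-]
3: W B0 -> L0 miss  d=D]
4: W B0 -> L0 hit  d=D]
5: W B3 -> L0 miss wb->B0  d=D]
6: R B3 -> L0 hit  d=D]
7: R B3 -> L0 hit  d=D]
8: R B5 -> L2 miss  d=-]
9: W B1 -> L1 miss  d=D]
10: W B1 -> L1 hit  d=D]
11: R B5 -> L2 hit  d=-]

DIRTY = [1, 3]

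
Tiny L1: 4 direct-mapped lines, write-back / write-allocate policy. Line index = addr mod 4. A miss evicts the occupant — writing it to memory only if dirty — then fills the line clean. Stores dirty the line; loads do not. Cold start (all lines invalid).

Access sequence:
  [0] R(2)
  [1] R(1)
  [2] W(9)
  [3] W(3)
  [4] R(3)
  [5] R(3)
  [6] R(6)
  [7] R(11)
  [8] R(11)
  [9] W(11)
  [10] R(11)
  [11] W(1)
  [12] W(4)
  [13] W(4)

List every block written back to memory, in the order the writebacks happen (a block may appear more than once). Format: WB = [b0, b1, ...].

0: R B2 -> L2 miss  d=-]
1: R B1 -> L1 miss  d=-]
2: W B9 -> L1 miss  d=D]
3: W B3 -> L3 miss  d=D]
4: R B3 -> L3 hit  d=D]
5: R B3 -> L3 hit  d=D]
6: R B6 -> L2 miss  d=-]
7: R B11 -> L3 miss wb->B3  d=-]
8: R B11 -> L3 hit  d=-]
9: W B11 -> L3 hit  d=D]
10: R B11 -> L3 hit  d=D]
11: W B1 -> L1 miss wb->B9  d=D]
12: W B4 -> L0 miss  d=D]
13: W B4 -> L0 hit  d=D]

WB = [3, 9]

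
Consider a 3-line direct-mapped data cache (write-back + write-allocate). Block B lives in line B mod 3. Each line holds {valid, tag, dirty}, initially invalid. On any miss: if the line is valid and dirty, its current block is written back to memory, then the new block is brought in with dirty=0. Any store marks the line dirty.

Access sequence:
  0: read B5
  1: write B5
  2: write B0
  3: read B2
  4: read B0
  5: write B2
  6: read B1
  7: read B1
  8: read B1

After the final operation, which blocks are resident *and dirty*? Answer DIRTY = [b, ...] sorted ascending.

DIRTY = [0, 2]

0: R B5 -> L2 miss  d=-]
1: W B5 -> L2 hit  d=D]
2: W B0 -> L0 miss  d=D]
3: R B2 -> L2 miss wb->B5  d=-]
4: R B0 -> L0 hit  d=D]
5: W B2 -> L2 hit  d=D]
6: R B1 -> L1 miss  d=-]
7: R B1 -> L1 hit  d=-]
8: R B1 -> L1 hit  d=-]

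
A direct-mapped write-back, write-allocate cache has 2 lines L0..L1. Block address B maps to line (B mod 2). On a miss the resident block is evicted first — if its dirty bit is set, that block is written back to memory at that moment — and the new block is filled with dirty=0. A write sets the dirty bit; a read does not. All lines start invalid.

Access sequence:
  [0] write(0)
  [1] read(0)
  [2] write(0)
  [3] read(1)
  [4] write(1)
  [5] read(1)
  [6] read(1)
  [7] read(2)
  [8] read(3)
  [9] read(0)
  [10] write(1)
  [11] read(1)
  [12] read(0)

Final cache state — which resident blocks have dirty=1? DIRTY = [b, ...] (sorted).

DIRTY = [1]

  0 | W B0 → L0 miss [D]
  1 | R B0 → L0 hit [D]
  2 | W B0 → L0 hit [D]
  3 | R B1 → L1 miss [-]
  4 | W B1 → L1 hit [D]
  5 | R B1 → L1 hit [D]
  6 | R B1 → L1 hit [D]
  7 | R B2 → L0 miss wb→B0 [-]
  8 | R B3 → L1 miss wb→B1 [-]
  9 | R B0 → L0 miss [-]
  10 | W B1 → L1 miss [D]
  11 | R B1 → L1 hit [D]
  12 | R B0 → L0 hit [-]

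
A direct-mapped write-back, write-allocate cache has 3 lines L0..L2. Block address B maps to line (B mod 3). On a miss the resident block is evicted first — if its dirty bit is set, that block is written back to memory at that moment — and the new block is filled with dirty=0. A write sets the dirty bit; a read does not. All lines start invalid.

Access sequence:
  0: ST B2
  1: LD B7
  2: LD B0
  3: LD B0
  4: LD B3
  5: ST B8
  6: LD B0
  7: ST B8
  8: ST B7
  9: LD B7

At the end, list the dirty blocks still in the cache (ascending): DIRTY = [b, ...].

0: W B2 -> L2 miss  d=D]
1: R B7 -> L1 miss  d=-]
2: R B0 -> L0 miss  d=-]
3: R B0 -> L0 hit  d=-]
4: R B3 -> L0 miss  d=-]
5: W B8 -> L2 miss wb->B2  d=D]
6: R B0 -> L0 miss  d=-]
7: W B8 -> L2 hit  d=D]
8: W B7 -> L1 hit  d=D]
9: R B7 -> L1 hit  d=D]

DIRTY = [7, 8]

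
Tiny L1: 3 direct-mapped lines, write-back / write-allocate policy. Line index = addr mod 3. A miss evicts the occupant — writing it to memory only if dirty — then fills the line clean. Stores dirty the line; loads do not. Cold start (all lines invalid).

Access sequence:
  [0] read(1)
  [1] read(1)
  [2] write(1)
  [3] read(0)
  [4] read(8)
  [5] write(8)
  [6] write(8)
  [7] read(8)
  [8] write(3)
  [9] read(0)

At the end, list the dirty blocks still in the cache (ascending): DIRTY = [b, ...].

0: R B1 → L1 miss [-]
1: R B1 → L1 hit [-]
2: W B1 → L1 hit [D]
3: R B0 → L0 miss [-]
4: R B8 → L2 miss [-]
5: W B8 → L2 hit [D]
6: W B8 → L2 hit [D]
7: R B8 → L2 hit [D]
8: W B3 → L0 miss [D]
9: R B0 → L0 miss wb→B3 [-]

DIRTY = [1, 8]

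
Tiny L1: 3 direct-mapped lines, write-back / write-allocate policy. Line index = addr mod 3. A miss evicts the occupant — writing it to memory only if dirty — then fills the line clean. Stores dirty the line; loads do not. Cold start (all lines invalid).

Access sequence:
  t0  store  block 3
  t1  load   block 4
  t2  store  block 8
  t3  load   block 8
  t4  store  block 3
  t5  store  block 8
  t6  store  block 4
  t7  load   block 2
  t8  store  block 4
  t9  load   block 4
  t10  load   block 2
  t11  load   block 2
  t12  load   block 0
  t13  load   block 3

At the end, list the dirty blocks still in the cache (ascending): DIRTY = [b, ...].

0: W B3 → L0 miss [D]
1: R B4 → L1 miss [-]
2: W B8 → L2 miss [D]
3: R B8 → L2 hit [D]
4: W B3 → L0 hit [D]
5: W B8 → L2 hit [D]
6: W B4 → L1 hit [D]
7: R B2 → L2 miss wb→B8 [-]
8: W B4 → L1 hit [D]
9: R B4 → L1 hit [D]
10: R B2 → L2 hit [-]
11: R B2 → L2 hit [-]
12: R B0 → L0 miss wb→B3 [-]
13: R B3 → L0 miss [-]

DIRTY = [4]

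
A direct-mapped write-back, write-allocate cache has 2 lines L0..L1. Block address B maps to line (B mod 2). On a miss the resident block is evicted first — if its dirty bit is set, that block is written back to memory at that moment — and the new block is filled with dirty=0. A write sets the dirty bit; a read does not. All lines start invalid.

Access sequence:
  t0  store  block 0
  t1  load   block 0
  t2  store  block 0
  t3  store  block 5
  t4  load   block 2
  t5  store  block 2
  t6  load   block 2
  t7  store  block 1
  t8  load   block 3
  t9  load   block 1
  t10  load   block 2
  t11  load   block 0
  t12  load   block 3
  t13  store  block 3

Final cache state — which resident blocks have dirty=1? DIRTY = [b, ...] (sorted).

0: W B0 → L0 miss [D]
1: R B0 → L0 hit [D]
2: W B0 → L0 hit [D]
3: W B5 → L1 miss [D]
4: R B2 → L0 miss wb→B0 [-]
5: W B2 → L0 hit [D]
6: R B2 → L0 hit [D]
7: W B1 → L1 miss wb→B5 [D]
8: R B3 → L1 miss wb→B1 [-]
9: R B1 → L1 miss [-]
10: R B2 → L0 hit [D]
11: R B0 → L0 miss wb→B2 [-]
12: R B3 → L1 miss [-]
13: W B3 → L1 hit [D]

DIRTY = [3]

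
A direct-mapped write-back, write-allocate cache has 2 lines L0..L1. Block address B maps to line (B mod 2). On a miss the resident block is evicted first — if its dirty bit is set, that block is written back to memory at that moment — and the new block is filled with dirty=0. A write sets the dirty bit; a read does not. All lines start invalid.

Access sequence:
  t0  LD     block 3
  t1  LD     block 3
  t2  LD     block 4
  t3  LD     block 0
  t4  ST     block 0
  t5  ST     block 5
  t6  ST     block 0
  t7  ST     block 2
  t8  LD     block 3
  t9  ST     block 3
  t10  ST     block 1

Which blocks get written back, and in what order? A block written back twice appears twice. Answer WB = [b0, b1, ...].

WB = [0, 5, 3]

0: R B3 → L1 miss [-]
1: R B3 → L1 hit [-]
2: R B4 → L0 miss [-]
3: R B0 → L0 miss [-]
4: W B0 → L0 hit [D]
5: W B5 → L1 miss [D]
6: W B0 → L0 hit [D]
7: W B2 → L0 miss wb→B0 [D]
8: R B3 → L1 miss wb→B5 [-]
9: W B3 → L1 hit [D]
10: W B1 → L1 miss wb→B3 [D]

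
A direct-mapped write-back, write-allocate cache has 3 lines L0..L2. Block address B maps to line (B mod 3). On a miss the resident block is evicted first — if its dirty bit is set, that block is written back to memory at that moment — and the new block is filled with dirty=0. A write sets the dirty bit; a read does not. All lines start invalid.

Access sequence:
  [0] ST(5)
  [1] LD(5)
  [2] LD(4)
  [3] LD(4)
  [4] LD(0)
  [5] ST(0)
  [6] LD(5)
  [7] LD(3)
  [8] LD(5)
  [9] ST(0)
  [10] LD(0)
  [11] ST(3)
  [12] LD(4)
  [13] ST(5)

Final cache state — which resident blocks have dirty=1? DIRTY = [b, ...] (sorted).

DIRTY = [3, 5]

0: W B5 → L2 miss [D]
1: R B5 → L2 hit [D]
2: R B4 → L1 miss [-]
3: R B4 → L1 hit [-]
4: R B0 → L0 miss [-]
5: W B0 → L0 hit [D]
6: R B5 → L2 hit [D]
7: R B3 → L0 miss wb→B0 [-]
8: R B5 → L2 hit [D]
9: W B0 → L0 miss [D]
10: R B0 → L0 hit [D]
11: W B3 → L0 miss wb→B0 [D]
12: R B4 → L1 hit [-]
13: W B5 → L2 hit [D]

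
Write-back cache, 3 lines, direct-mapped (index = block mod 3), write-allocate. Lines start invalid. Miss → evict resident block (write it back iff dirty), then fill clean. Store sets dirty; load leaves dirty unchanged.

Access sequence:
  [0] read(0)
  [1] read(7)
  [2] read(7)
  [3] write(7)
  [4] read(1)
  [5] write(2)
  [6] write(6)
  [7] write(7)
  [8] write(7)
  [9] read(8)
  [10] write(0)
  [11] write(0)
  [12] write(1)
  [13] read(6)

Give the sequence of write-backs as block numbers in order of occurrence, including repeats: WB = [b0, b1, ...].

  0 | R B0 → L0 miss [-]
  1 | R B7 → L1 miss [-]
  2 | R B7 → L1 hit [-]
  3 | W B7 → L1 hit [D]
  4 | R B1 → L1 miss wb→B7 [-]
  5 | W B2 → L2 miss [D]
  6 | W B6 → L0 miss [D]
  7 | W B7 → L1 miss [D]
  8 | W B7 → L1 hit [D]
  9 | R B8 → L2 miss wb→B2 [-]
  10 | W B0 → L0 miss wb→B6 [D]
  11 | W B0 → L0 hit [D]
  12 | W B1 → L1 miss wb→B7 [D]
  13 | R B6 → L0 miss wb→B0 [-]

WB = [7, 2, 6, 7, 0]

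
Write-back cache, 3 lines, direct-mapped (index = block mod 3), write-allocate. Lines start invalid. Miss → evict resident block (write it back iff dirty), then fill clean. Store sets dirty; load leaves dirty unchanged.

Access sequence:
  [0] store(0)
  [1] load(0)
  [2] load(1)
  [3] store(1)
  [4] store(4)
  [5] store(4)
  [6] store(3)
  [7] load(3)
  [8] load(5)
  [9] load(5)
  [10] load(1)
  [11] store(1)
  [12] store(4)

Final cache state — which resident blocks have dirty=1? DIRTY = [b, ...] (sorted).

DIRTY = [3, 4]

0: W B0 → L0 miss [D]
1: R B0 → L0 hit [D]
2: R B1 → L1 miss [-]
3: W B1 → L1 hit [D]
4: W B4 → L1 miss wb→B1 [D]
5: W B4 → L1 hit [D]
6: W B3 → L0 miss wb→B0 [D]
7: R B3 → L0 hit [D]
8: R B5 → L2 miss [-]
9: R B5 → L2 hit [-]
10: R B1 → L1 miss wb→B4 [-]
11: W B1 → L1 hit [D]
12: W B4 → L1 miss wb→B1 [D]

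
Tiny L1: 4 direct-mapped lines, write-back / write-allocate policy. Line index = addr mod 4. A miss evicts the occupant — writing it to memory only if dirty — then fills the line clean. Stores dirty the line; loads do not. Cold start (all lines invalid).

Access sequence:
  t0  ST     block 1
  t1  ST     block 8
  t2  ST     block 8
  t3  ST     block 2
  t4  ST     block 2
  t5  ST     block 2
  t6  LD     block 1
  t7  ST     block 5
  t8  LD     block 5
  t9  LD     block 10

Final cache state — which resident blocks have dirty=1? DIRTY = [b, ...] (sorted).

  0 | W B1 → L1 miss [D]
  1 | W B8 → L0 miss [D]
  2 | W B8 → L0 hit [D]
  3 | W B2 → L2 miss [D]
  4 | W B2 → L2 hit [D]
  5 | W B2 → L2 hit [D]
  6 | R B1 → L1 hit [D]
  7 | W B5 → L1 miss wb→B1 [D]
  8 | R B5 → L1 hit [D]
  9 | R B10 → L2 miss wb→B2 [-]

DIRTY = [5, 8]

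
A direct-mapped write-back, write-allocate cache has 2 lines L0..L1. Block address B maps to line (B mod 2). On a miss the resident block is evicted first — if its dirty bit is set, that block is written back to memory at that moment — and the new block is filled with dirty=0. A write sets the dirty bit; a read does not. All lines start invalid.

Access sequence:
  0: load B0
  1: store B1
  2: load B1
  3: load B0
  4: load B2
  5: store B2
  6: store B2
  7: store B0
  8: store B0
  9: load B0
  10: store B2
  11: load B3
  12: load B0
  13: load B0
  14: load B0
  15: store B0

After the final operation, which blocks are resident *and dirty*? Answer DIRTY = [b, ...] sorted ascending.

DIRTY = [0]

  0 | R B0 → L0 miss [-]
  1 | W B1 → L1 miss [D]
  2 | R B1 → L1 hit [D]
  3 | R B0 → L0 hit [-]
  4 | R B2 → L0 miss [-]
  5 | W B2 → L0 hit [D]
  6 | W B2 → L0 hit [D]
  7 | W B0 → L0 miss wb→B2 [D]
  8 | W B0 → L0 hit [D]
  9 | R B0 → L0 hit [D]
  10 | W B2 → L0 miss wb→B0 [D]
  11 | R B3 → L1 miss wb→B1 [-]
  12 | R B0 → L0 miss wb→B2 [-]
  13 | R B0 → L0 hit [-]
  14 | R B0 → L0 hit [-]
  15 | W B0 → L0 hit [D]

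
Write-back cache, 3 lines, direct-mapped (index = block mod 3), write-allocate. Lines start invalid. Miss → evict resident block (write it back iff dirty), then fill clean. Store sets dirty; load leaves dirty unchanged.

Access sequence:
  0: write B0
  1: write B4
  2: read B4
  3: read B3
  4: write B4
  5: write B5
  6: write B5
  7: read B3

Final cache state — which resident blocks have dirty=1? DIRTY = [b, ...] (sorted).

  0 | W B0 → L0 miss [D]
  1 | W B4 → L1 miss [D]
  2 | R B4 → L1 hit [D]
  3 | R B3 → L0 miss wb→B0 [-]
  4 | W B4 → L1 hit [D]
  5 | W B5 → L2 miss [D]
  6 | W B5 → L2 hit [D]
  7 | R B3 → L0 hit [-]

DIRTY = [4, 5]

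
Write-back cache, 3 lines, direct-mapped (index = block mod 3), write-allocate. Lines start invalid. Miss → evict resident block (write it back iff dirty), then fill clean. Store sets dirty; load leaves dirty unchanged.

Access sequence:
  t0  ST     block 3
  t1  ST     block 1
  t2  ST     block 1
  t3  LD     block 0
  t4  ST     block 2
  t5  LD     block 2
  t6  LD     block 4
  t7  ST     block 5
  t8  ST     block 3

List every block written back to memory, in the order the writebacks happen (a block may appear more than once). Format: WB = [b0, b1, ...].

WB = [3, 1, 2]

0: W B3 -> L0 miss  d=D]
1: W B1 -> L1 miss  d=D]
2: W B1 -> L1 hit  d=D]
3: R B0 -> L0 miss wb->B3  d=-]
4: W B2 -> L2 miss  d=D]
5: R B2 -> L2 hit  d=D]
6: R B4 -> L1 miss wb->B1  d=-]
7: W B5 -> L2 miss wb->B2  d=D]
8: W B3 -> L0 miss  d=D]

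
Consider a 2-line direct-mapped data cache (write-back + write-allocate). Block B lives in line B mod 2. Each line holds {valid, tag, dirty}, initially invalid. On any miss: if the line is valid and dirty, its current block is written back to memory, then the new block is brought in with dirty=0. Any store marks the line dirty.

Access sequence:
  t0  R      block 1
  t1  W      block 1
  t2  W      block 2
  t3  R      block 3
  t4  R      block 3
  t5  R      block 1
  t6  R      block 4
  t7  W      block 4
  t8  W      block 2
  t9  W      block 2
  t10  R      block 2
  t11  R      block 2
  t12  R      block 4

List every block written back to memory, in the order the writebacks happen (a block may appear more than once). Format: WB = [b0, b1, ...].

WB = [1, 2, 4, 2]

0: R B1 → L1 miss [-]
1: W B1 → L1 hit [D]
2: W B2 → L0 miss [D]
3: R B3 → L1 miss wb→B1 [-]
4: R B3 → L1 hit [-]
5: R B1 → L1 miss [-]
6: R B4 → L0 miss wb→B2 [-]
7: W B4 → L0 hit [D]
8: W B2 → L0 miss wb→B4 [D]
9: W B2 → L0 hit [D]
10: R B2 → L0 hit [D]
11: R B2 → L0 hit [D]
12: R B4 → L0 miss wb→B2 [-]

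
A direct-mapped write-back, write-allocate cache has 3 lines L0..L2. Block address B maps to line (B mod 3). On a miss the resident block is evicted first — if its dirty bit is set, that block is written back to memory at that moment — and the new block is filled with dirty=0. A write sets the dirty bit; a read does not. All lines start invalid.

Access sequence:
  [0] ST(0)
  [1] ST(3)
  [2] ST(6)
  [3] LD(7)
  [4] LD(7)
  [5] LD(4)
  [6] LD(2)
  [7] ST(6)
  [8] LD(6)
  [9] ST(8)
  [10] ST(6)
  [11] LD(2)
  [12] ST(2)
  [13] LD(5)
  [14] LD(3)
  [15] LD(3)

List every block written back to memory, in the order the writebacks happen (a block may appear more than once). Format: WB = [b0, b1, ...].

WB = [0, 3, 8, 2, 6]

0: W B0 -> L0 miss  d=D]
1: W B3 -> L0 miss wb->B0  d=D]
2: W B6 -> L0 miss wb->B3  d=D]
3: R B7 -> L1 miss  d=-]
4: R B7 -> L1 hit  d=-]
5: R B4 -> L1 miss  d=-]
6: R B2 -> L2 miss  d=-]
7: W B6 -> L0 hit  d=D]
8: R B6 -> L0 hit  d=D]
9: W B8 -> L2 miss  d=D]
10: W B6 -> L0 hit  d=D]
11: R B2 -> L2 miss wb->B8  d=-]
12: W B2 -> L2 hit  d=D]
13: R B5 -> L2 miss wb->B2  d=-]
14: R B3 -> L0 miss wb->B6  d=-]
15: R B3 -> L0 hit  d=-]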